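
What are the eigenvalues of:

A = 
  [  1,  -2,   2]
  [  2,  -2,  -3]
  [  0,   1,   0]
Characteristic polynomial: det(λI - A) = λ³ + λ² + 5λ - 7
Testing integer divisors of the constant term: p(1) = 0, so (λ - 1) is a factor:
p(λ) = (λ - 1)(λ² + 2λ + 7)
λ² + 2λ + 7 = 0  ⇒  λ = (-2 ± √((2)² - 4·(7)))/2 = (-2 ± √(-24))/2
  = -1 + i√6,  -1 - i√6

λ = 1, -1 + i√6, -1 - i√6  (≈ 1, -1 + 2.449i, -1 - 2.449i)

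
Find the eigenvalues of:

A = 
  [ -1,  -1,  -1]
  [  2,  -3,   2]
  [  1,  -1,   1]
λ = 0, (-3 + i√7)/2, (-3 - i√7)/2  (≈ 0, -1.5 + 1.323i, -1.5 - 1.323i)

Characteristic polynomial: det(λI - A) = λ³ + 3λ² + 4λ
The constant term is 0, so λ = 0 is a root: p(λ) = λ(λ² + 3λ + 4)
λ² + 3λ + 4 = 0  ⇒  λ = (-3 ± √((3)² - 4·(4)))/2 = (-3 ± √(-7))/2
  = (-3 + i√7)/2,  (-3 - i√7)/2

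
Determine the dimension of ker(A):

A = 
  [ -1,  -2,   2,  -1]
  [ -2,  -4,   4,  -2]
nullity(A) = 3

Row reduce:
R2 → R2 - (2)·R1
REF = 
  [ -1,  -2,   2,  -1]
  [  0,   0,   0,   0]
Pivot columns: 1 → 1 pivot.
rank(A) = 1, so nullity(A) = 4 - 1 = 3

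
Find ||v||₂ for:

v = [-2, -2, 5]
5.745

||v||₂ = √((-2)² + (-2)² + (5)²) = √33 = 5.745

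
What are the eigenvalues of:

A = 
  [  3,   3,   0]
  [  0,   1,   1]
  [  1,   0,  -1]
Characteristic polynomial: det(λI - A) = λ³ - 3λ² - λ
The constant term is 0, so λ = 0 is a root: p(λ) = λ(λ² - 3λ - 1)
λ² - 3λ - 1 = 0  ⇒  λ = (3 ± √((-3)² - 4·(-1)))/2 = (3 ± √(13))/2
  = (3 + √13)/2,  (3 - √13)/2

λ = 0, (3 + √13)/2, (3 - √13)/2  (≈ 0, 3.303, -0.3028)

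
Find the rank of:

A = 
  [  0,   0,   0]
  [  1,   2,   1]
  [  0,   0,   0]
Row reduce:
Swap R1 ↔ R2
REF = 
  [  1,   2,   1]
  [  0,   0,   0]
  [  0,   0,   0]
Pivot columns: 1 → 1 pivot.

rank(A) = 1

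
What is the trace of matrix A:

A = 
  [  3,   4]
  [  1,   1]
4

tr(A) = 3 + 1 = 4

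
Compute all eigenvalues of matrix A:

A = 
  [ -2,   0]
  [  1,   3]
λ = 3, -2

tr(A) = 1, det(A) = -6
Characteristic polynomial: λ² - tr(A)λ + det(A) = λ² - λ - 6
λ² - λ - 6 = (λ + 2)(λ - 3)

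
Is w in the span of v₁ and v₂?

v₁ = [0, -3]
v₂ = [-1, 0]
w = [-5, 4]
Yes

Form the augmented matrix and row-reduce:
[v₁|v₂|w] = 
  [  0,  -1,  -5]
  [ -3,   0,   4]
Swap R1 ↔ R2
REF = 
  [ -3,   0,   4]
  [  0,  -1,  -5]

No row of the form [0 0 | nonzero], so the system is consistent. Back-substitution gives c₁ = -4/3, c₂ = 5: w = (-4/3)·v₁ + (5)·v₂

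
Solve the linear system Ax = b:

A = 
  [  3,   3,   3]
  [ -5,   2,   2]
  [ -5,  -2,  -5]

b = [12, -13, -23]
Row reduce the augmented matrix [A|b]:
R2 → R2 + (5/3)·R1
R3 → R3 + (5/3)·R1
R3 → R3 - (3/7)·R2
REF = 
  [  3,   3,   3,  12]
  [  0,   7,   7,   7]
  [  0,   0,  -3,  -6]

Back-substitution:
x₃ = (-6) / (-3) = 2
x₂ = (7 - (7)(2)) / 7 = -1
x₁ = (12 - (3)(-1) - (3)(2)) / 3 = 3

x = [3, -1, 2]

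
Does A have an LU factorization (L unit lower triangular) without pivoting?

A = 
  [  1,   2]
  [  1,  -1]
Yes.
A[1,1] = 1 ≠ 0, so Gaussian elimination proceeds without a row swap: multiplier ℓ₂₁ = (1)/(1) = 1, and U[2,2] = -1 - (1)(2) = -3.
L = 
  [  1,   0]
  [  1,   1]
U = 
  [  1,   2]
  [  0,  -3]
Check row 2 of LU: [(1)(1), (1)(2) + (-3)] = [1, -1] = row 2 of A ✓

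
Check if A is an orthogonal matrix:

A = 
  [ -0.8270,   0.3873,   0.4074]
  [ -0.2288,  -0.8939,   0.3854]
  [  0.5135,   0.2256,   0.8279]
Yes

AᵀA = 
  [  1,   0.0001,   0]
  [  0.0001,   1,   0.0001]
  [  0,   0.0001,   0.9999]
≈ I (equal to I up to the 4-dp rounding of the entries)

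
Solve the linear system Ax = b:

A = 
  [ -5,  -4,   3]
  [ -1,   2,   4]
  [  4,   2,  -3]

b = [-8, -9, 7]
x = [-1, 1, -3]

Row reduce the augmented matrix [A|b]:
R2 → R2 - (1/5)·R1
R3 → R3 + (4/5)·R1
R3 → R3 + (3/7)·R2
REF = 
  [   -5,    -4,     3,    -8]
  [    0,  14/5,  17/5, -37/5]
  [    0,     0,   6/7, -18/7]

Back-substitution:
x₃ = (-18/7) / (6/7) = -3
x₂ = (-37/5 - (17/5)(-3)) / (14/5) = 1
x₁ = (-8 - (-4)(1) - (3)(-3)) / (-5) = -1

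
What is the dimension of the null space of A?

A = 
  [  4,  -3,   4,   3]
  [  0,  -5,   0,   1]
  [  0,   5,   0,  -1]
nullity(A) = 2

Row reduce:
R3 → R3 + (1)·R2
REF = 
  [  4,  -3,   4,   3]
  [  0,  -5,   0,   1]
  [  0,   0,   0,   0]
Pivot columns: 1, 2 → 2 pivots.
rank(A) = 2, so nullity(A) = 4 - 2 = 2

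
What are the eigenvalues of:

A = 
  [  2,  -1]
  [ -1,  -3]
tr(A) = -1, det(A) = -7
Characteristic polynomial: λ² - tr(A)λ + det(A) = λ² + λ - 7
λ² + λ - 7 = 0  ⇒  λ = (-1 ± √((1)² - 4·(-7)))/2 = (-1 ± √(29))/2
  = (-1 + √29)/2,  (-1 - √29)/2

λ = (-1 + √29)/2, (-1 - √29)/2  (≈ 2.193, -3.193)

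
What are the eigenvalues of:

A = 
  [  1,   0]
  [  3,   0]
tr(A) = 1, det(A) = 0
Characteristic polynomial: λ² - tr(A)λ + det(A) = λ² - λ
λ² - λ = λ(λ - 1)

λ = 1, 0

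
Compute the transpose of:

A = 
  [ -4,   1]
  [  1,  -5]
Aᵀ = 
  [ -4,   1]
  [  1,  -5]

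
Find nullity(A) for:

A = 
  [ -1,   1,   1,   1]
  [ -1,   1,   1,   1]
nullity(A) = 3

Row reduce:
R2 → R2 - (1)·R1
REF = 
  [ -1,   1,   1,   1]
  [  0,   0,   0,   0]
Pivot columns: 1 → 1 pivot.
rank(A) = 1, so nullity(A) = 4 - 1 = 3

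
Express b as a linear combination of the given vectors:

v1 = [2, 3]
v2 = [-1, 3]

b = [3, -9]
c1 = 0, c2 = -3

b = 0·v1 + -3·v2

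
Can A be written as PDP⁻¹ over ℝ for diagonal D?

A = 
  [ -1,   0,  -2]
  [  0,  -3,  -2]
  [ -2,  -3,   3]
Yes

Characteristic polynomial: det(λI - A) = λ³ + λ² - 19λ - 27
By the rational root theorem any rational root is an integer dividing 27; none of those is a root, so p(λ) has no rational roots and hence (being an irreducible cubic) no repeated roots.
Discriminant of the cubic: Δ = 17456
Δ > 0 ⇒ three distinct real eigenvalues: λ ≈ -4.046, -1.476, 4.522
Three distinct real eigenvalues, so A has 3 independent eigenvectors.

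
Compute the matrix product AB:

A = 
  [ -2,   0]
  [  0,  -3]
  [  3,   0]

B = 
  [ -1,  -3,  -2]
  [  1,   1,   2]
A is 3×2 and B is 2×3, so AB is 3×3. Each entry is (row of A)·(column of B):
AB[1,1] = (-2)(-1) + (0)(1) = 2
AB[1,2] = (-2)(-3) + (0)(1) = 6
AB[1,3] = (-2)(-2) + (0)(2) = 4
AB[2,1] = (0)(-1) + (-3)(1) = -3
AB[2,2] = (0)(-3) + (-3)(1) = -3
AB[2,3] = (0)(-2) + (-3)(2) = -6
AB[3,1] = (3)(-1) + (0)(1) = -3
AB[3,2] = (3)(-3) + (0)(1) = -9
AB[3,3] = (3)(-2) + (0)(2) = -6

AB = 
  [  2,   6,   4]
  [ -3,  -3,  -6]
  [ -3,  -9,  -6]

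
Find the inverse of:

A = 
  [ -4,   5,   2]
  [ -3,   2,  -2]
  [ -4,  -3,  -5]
det(A) = (-4)·((2)(-5) - (-2)(-3)) - (5)·((-3)(-5) - (-2)(-4)) + (2)·((-3)(-3) - (2)(-4))
  = (-4)(-16) - (5)(7) + (2)(17)
  = 63
det(A) = 63 ≠ 0, so A is invertible.

Cofactors Cᵢⱼ = (-1)ⁱ⁺ʲ·Mᵢⱼ:
C = 
  [-16,  -7,  17]
  [ 19,  28, -32]
  [-14, -14,   7]

adj(A) = Cᵀ:
adj(A) = 
  [-16,  19, -14]
  [ -7,  28, -14]
  [ 17, -32,   7]

A⁻¹ = (1/63) · adj(A):
A⁻¹ = 
  [-16/63,  19/63,   -2/9]
  [  -1/9,    4/9,   -2/9]
  [ 17/63, -32/63,    1/9]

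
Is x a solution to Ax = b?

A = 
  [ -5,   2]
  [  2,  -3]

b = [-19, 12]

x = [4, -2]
No

Ax = [-24, 14] ≠ b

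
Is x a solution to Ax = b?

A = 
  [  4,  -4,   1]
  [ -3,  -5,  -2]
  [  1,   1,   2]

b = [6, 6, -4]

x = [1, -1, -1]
No

Ax = [7, 4, -2] ≠ b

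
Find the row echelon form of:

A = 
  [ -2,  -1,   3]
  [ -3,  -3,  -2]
Row operations:
R2 → R2 - (3/2)·R1

Resulting echelon form:
REF = 
  [   -2,    -1,     3]
  [    0,  -3/2, -13/2]

Rank = 2 (number of non-zero pivot rows).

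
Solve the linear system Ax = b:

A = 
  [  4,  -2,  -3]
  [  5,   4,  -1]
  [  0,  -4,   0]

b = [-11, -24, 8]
Row reduce the augmented matrix [A|b]:
R2 → R2 - (5/4)·R1
R3 → R3 + (8/13)·R2
REF = 
  [    4,    -2,    -3,   -11]
  [    0,  13/2,  11/4, -41/4]
  [    0,     0, 22/13, 22/13]

Back-substitution:
x₃ = (22/13) / (22/13) = 1
x₂ = (-41/4 - (11/4)(1)) / (13/2) = -2
x₁ = (-11 - (-2)(-2) - (-3)(1)) / 4 = -3

x = [-3, -2, 1]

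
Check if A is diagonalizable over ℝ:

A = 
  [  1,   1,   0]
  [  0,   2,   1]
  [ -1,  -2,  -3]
No

Characteristic polynomial: det(λI - A) = λ³ - 5λ + 5
By the rational root theorem any rational root is an integer dividing 5; none of those is a root, so p(λ) has no rational roots and hence (being an irreducible cubic) no repeated roots.
Discriminant of the cubic: Δ = -175
Δ < 0 ⇒ one real eigenvalue and a complex-conjugate pair: λ ≈ -2.627, 1.314 + 0.4211i, 1.314 - 0.4211i
Has complex eigenvalues (not diagonalizable over ℝ).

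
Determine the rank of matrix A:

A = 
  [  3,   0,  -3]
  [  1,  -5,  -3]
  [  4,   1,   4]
rank(A) = 3

Row reduce:
R2 → R2 - (1/3)·R1
R3 → R3 - (4/3)·R1
R3 → R3 + (1/5)·R2
REF = 
  [   3,    0,   -3]
  [   0,   -5,   -2]
  [   0,    0, 38/5]
Pivot columns: 1, 2, 3 → 3 pivots.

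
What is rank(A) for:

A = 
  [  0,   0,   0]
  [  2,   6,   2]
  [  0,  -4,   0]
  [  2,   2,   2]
Row reduce:
Swap R1 ↔ R2
R4 → R4 - (1)·R1
Swap R2 ↔ R3
R4 → R4 - (1)·R2
REF = 
  [  2,   6,   2]
  [  0,  -4,   0]
  [  0,   0,   0]
  [  0,   0,   0]
Pivot columns: 1, 2 → 2 pivots.

rank(A) = 2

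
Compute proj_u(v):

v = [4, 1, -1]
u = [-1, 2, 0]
v·u = (4)(-1) + (1)(2) + (-1)(0) = -2
u·u = (-1)² + (2)² + (0)² = 5
proj_u(v) = (v·u / u·u) × u = (-2/5) × u

proj_u(v) = [2/5, -4/5, 0]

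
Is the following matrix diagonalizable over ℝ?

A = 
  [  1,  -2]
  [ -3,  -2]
Yes

tr(A) = -1, det(A) = -8
Characteristic polynomial: λ² - tr(A)λ + det(A) = λ² + λ - 8
λ² + λ - 8 = 0  ⇒  λ = (-1 ± √((1)² - 4·(-8)))/2 = (-1 ± √(33))/2
  = (-1 + √33)/2,  (-1 - √33)/2
Eigenvalues: (-1 + √33)/2, (-1 - √33)/2  (≈ 2.372, -3.372)
The two irrational eigenvalues are distinct (simple), so each has alg. mult. = geom. mult. = 1.
Sum of geometric multiplicities equals n, so A has n independent eigenvectors.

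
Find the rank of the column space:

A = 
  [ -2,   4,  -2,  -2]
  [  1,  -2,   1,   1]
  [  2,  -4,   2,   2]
Row reduce:
R2 → R2 + (1/2)·R1
R3 → R3 + (1)·R1
REF = 
  [ -2,   4,  -2,  -2]
  [  0,   0,   0,   0]
  [  0,   0,   0,   0]
Pivot columns: 1 → 1 pivot.
dim(Col(A)) = number of pivot columns = 1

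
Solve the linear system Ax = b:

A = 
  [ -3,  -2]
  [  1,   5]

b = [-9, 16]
Row reduce the augmented matrix [A|b]:
R2 → R2 + (1/3)·R1
REF = 
  [  -3,   -2,   -9]
  [   0, 13/3,   13]

Back-substitution:
x₂ = 13 / (13/3) = 3
x₁ = (-9 - (-2)(3)) / (-3) = 1

x = [1, 3]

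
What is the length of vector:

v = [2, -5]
5.385

||v||₂ = √((2)² + (-5)²) = √29 = 5.385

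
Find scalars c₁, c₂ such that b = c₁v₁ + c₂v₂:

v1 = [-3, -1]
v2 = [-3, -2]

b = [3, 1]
c1 = -1, c2 = 0

b = -1·v1 + 0·v2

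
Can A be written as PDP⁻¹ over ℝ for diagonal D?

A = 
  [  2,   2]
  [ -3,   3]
No

tr(A) = 5, det(A) = 12
Characteristic polynomial: λ² - tr(A)λ + det(A) = λ² - 5λ + 12
λ² - 5λ + 12 = 0  ⇒  λ = (5 ± √((-5)² - 4·(12)))/2 = (5 ± √(-23))/2
  = (5 + i√23)/2,  (5 - i√23)/2
Eigenvalues: (5 + i√23)/2, (5 - i√23)/2  (≈ 2.5 + 2.398i, 2.5 - 2.398i)
Has complex eigenvalues (not diagonalizable over ℝ).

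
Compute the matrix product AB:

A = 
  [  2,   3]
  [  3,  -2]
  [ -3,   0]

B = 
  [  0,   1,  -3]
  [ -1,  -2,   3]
A is 3×2 and B is 2×3, so AB is 3×3. Each entry is (row of A)·(column of B):
AB[1,1] = (2)(0) + (3)(-1) = -3
AB[1,2] = (2)(1) + (3)(-2) = -4
AB[1,3] = (2)(-3) + (3)(3) = 3
AB[2,1] = (3)(0) + (-2)(-1) = 2
AB[2,2] = (3)(1) + (-2)(-2) = 7
AB[2,3] = (3)(-3) + (-2)(3) = -15
AB[3,1] = (-3)(0) + (0)(-1) = 0
AB[3,2] = (-3)(1) + (0)(-2) = -3
AB[3,3] = (-3)(-3) + (0)(3) = 9

AB = 
  [ -3,  -4,   3]
  [  2,   7, -15]
  [  0,  -3,   9]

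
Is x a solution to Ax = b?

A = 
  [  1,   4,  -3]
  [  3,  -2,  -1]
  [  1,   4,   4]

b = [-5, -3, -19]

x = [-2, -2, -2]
No

Ax = [-4, 0, -18] ≠ b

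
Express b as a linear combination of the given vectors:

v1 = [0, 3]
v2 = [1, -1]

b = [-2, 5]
c1 = 1, c2 = -2

b = 1·v1 + -2·v2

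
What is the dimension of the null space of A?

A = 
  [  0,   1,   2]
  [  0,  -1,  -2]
nullity(A) = 2

Row reduce:
R2 → R2 + (1)·R1
REF = 
  [  0,   1,   2]
  [  0,   0,   0]
Pivot columns: 2 → 1 pivot.
rank(A) = 1, so nullity(A) = 3 - 1 = 2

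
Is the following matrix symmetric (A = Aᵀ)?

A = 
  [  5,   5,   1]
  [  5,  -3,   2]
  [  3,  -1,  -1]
No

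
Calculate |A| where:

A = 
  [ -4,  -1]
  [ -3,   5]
For a 2×2 matrix, det = ad - bc = (-4)(5) - (-1)(-3) = -23

det(A) = -23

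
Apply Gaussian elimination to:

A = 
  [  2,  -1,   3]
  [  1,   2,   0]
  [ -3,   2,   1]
Row operations:
R2 → R2 - (1/2)·R1
R3 → R3 + (3/2)·R1
R3 → R3 - (1/5)·R2

Resulting echelon form:
REF = 
  [   2,   -1,    3]
  [   0,  5/2, -3/2]
  [   0,    0, 29/5]

Rank = 3 (number of non-zero pivot rows).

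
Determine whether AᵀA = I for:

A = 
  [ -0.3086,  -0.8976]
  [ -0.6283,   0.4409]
No

AᵀA = 
  [  0.4900,   0]
  [  0,   1.0001]
≠ I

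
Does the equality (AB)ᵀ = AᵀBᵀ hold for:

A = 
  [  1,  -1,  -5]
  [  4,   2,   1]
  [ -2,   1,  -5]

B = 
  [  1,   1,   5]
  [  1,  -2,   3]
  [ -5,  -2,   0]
No

(AB)ᵀ = 
  [ 25,   1,  24]
  [ 13,  -2,   6]
  [  2,  26,  -7]

AᵀBᵀ = 
  [ -5, -13, -13]
  [  6,  -2,   1]
  [-29, -22,  23]

The two matrices differ, so (AB)ᵀ ≠ AᵀBᵀ in general. The correct identity is (AB)ᵀ = BᵀAᵀ.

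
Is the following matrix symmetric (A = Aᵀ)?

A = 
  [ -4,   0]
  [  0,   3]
Yes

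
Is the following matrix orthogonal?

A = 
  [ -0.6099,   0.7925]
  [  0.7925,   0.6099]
Yes

AᵀA = 
  [  1,   0]
  [  0,   1]
≈ I (equal to I up to the 4-dp rounding of the entries)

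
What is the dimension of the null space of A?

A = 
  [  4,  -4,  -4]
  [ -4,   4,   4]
nullity(A) = 2

Row reduce:
R2 → R2 + (1)·R1
REF = 
  [  4,  -4,  -4]
  [  0,   0,   0]
Pivot columns: 1 → 1 pivot.
rank(A) = 1, so nullity(A) = 3 - 1 = 2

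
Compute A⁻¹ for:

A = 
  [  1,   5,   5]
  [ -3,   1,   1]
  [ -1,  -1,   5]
det(A) = (1)·((1)(5) - (1)(-1)) - (5)·((-3)(5) - (1)(-1)) + (5)·((-3)(-1) - (1)(-1))
  = (1)(6) - (5)(-14) + (5)(4)
  = 96
det(A) = 96 ≠ 0, so A is invertible.

Cofactors Cᵢⱼ = (-1)ⁱ⁺ʲ·Mᵢⱼ:
C = 
  [  6,  14,   4]
  [-30,  10,  -4]
  [  0, -16,  16]

adj(A) = Cᵀ:
adj(A) = 
  [  6, -30,   0]
  [ 14,  10, -16]
  [  4,  -4,  16]

A⁻¹ = (1/96) · adj(A):
A⁻¹ = 
  [ 1/16, -5/16,     0]
  [ 7/48,  5/48,  -1/6]
  [ 1/24, -1/24,   1/6]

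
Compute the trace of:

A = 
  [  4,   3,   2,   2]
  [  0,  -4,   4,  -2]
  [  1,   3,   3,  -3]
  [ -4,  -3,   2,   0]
3

tr(A) = 4 + -4 + 3 + 0 = 3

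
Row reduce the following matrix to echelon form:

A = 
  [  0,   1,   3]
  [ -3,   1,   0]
Row operations:
Swap R1 ↔ R2

Resulting echelon form:
REF = 
  [ -3,   1,   0]
  [  0,   1,   3]

Rank = 2 (number of non-zero pivot rows).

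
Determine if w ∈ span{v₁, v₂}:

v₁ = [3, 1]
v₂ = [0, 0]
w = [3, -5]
No

Form the augmented matrix and row-reduce:
[v₁|v₂|w] = 
  [  3,   0,   3]
  [  1,   0,  -5]
R2 → R2 - (1/3)·R1
REF = 
  [  3,   0,   3]
  [  0,   0,  -6]

Row 2 reads [0 0 | -6], i.e. 0 = -6, so the system is inconsistent and w ∉ span{v₁, v₂}.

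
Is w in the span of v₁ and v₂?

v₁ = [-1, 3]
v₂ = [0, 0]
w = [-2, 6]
Yes

Form the augmented matrix and row-reduce:
[v₁|v₂|w] = 
  [ -1,   0,  -2]
  [  3,   0,   6]
R2 → R2 + (3)·R1
REF = 
  [ -1,   0,  -2]
  [  0,   0,   0]

No row of the form [0 0 | nonzero], so the system is consistent. Back-substitution gives c₁ = 2, c₂ = 0: w = (2)·v₁ + (0)·v₂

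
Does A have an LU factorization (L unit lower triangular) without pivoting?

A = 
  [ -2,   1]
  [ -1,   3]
Yes.
A[1,1] = -2 ≠ 0, so Gaussian elimination proceeds without a row swap: multiplier ℓ₂₁ = (-1)/(-2) = 1/2, and U[2,2] = 3 - (1/2)(1) = 5/2.
L = 
  [  1,   0]
  [1/2,   1]
U = 
  [ -2,   1]
  [  0, 5/2]
Check row 2 of LU: [(1/2)(-2), (1/2)(1) + (5/2)] = [-1, 3] = row 2 of A ✓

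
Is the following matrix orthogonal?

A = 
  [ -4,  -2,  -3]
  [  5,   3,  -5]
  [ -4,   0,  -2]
No

AᵀA = 
  [ 57,  23,  -5]
  [ 23,  13,  -9]
  [ -5,  -9,  38]
≠ I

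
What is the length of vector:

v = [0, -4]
4

||v||₂ = √((0)² + (-4)²) = √16 = 4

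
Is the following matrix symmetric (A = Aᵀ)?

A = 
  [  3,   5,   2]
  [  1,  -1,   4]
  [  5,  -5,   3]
No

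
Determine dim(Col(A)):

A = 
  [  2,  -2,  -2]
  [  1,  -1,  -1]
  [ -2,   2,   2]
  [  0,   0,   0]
Row reduce:
R2 → R2 - (1/2)·R1
R3 → R3 + (1)·R1
REF = 
  [  2,  -2,  -2]
  [  0,   0,   0]
  [  0,   0,   0]
  [  0,   0,   0]
Pivot columns: 1 → 1 pivot.
dim(Col(A)) = number of pivot columns = 1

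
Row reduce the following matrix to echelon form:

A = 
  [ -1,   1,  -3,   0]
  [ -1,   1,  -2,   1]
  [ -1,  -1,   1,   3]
Row operations:
R2 → R2 - (1)·R1
R3 → R3 - (1)·R1
Swap R2 ↔ R3

Resulting echelon form:
REF = 
  [ -1,   1,  -3,   0]
  [  0,  -2,   4,   3]
  [  0,   0,   1,   1]

Rank = 3 (number of non-zero pivot rows).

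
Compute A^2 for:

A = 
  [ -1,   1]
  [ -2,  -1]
A² = A·A:
A²[1,1] = (-1)(-1) + (1)(-2) = -1
A²[1,2] = (-1)(1) + (1)(-1) = -2
A²[2,1] = (-2)(-1) + (-1)(-2) = 4
A²[2,2] = (-2)(1) + (-1)(-1) = -1
A² = 
  [ -1,  -2]
  [  4,  -1]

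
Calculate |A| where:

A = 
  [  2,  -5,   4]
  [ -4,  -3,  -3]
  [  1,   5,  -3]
55

Cofactor expansion along row 1:
det(A) = (2)·((-3)(-3) - (-3)(5)) - (-5)·((-4)(-3) - (-3)(1)) + (4)·((-4)(5) - (-3)(1))
  = (2)(24) - (-5)(15) + (4)(-17)
  = 55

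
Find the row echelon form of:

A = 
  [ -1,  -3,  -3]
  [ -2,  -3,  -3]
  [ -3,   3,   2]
Row operations:
R2 → R2 - (2)·R1
R3 → R3 - (3)·R1
R3 → R3 - (4)·R2

Resulting echelon form:
REF = 
  [ -1,  -3,  -3]
  [  0,   3,   3]
  [  0,   0,  -1]

Rank = 3 (number of non-zero pivot rows).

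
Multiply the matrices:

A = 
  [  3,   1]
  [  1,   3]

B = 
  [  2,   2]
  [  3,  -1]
AB = 
  [  9,   5]
  [ 11,  -1]

A is 2×2 and B is 2×2, so AB is 2×2. Each entry is (row of A)·(column of B):
AB[1,1] = (3)(2) + (1)(3) = 9
AB[1,2] = (3)(2) + (1)(-1) = 5
AB[2,1] = (1)(2) + (3)(3) = 11
AB[2,2] = (1)(2) + (3)(-1) = -1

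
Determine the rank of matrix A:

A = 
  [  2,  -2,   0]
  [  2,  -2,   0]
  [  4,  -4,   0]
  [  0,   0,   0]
rank(A) = 1

Row reduce:
R2 → R2 - (1)·R1
R3 → R3 - (2)·R1
REF = 
  [  2,  -2,   0]
  [  0,   0,   0]
  [  0,   0,   0]
  [  0,   0,   0]
Pivot columns: 1 → 1 pivot.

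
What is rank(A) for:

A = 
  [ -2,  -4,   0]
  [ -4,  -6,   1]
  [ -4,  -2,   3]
rank(A) = 2

Row reduce:
R2 → R2 - (2)·R1
R3 → R3 - (2)·R1
R3 → R3 - (3)·R2
REF = 
  [ -2,  -4,   0]
  [  0,   2,   1]
  [  0,   0,   0]
Pivot columns: 1, 2 → 2 pivots.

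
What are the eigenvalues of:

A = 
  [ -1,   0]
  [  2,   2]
tr(A) = 1, det(A) = -2
Characteristic polynomial: λ² - tr(A)λ + det(A) = λ² - λ - 2
λ² - λ - 2 = (λ + 1)(λ - 2)

λ = 2, -1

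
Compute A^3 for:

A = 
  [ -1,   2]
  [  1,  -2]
A² = A·A:
A²[1,1] = (-1)(-1) + (2)(1) = 3
A²[1,2] = (-1)(2) + (2)(-2) = -6
A²[2,1] = (1)(-1) + (-2)(1) = -3
A²[2,2] = (1)(2) + (-2)(-2) = 6
A² = 
  [  3,  -6]
  [ -3,   6]

A^3 = A^2·A:
A^3[1,1] = (3)(-1) + (-6)(1) = -9
A^3[1,2] = (3)(2) + (-6)(-2) = 18
A^3[2,1] = (-3)(-1) + (6)(1) = 9
A^3[2,2] = (-3)(2) + (6)(-2) = -18
A^3 = 
  [ -9,  18]
  [  9, -18]

Therefore
A^3 = 
  [ -9,  18]
  [  9, -18]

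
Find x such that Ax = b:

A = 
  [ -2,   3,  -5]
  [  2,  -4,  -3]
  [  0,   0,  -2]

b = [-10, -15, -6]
x = [-1, 1, 3]

Row reduce the augmented matrix [A|b]:
R2 → R2 + (1)·R1
REF = 
  [ -2,   3,  -5, -10]
  [  0,  -1,  -8, -25]
  [  0,   0,  -2,  -6]

Back-substitution:
x₃ = (-6) / (-2) = 3
x₂ = (-25 - (-8)(3)) / (-1) = 1
x₁ = (-10 - (3)(1) - (-5)(3)) / (-2) = -1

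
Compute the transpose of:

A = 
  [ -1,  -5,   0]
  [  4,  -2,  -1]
Aᵀ = 
  [ -1,   4]
  [ -5,  -2]
  [  0,  -1]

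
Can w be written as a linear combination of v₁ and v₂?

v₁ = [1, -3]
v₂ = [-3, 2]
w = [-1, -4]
Yes

Form the augmented matrix and row-reduce:
[v₁|v₂|w] = 
  [  1,  -3,  -1]
  [ -3,   2,  -4]
R2 → R2 + (3)·R1
REF = 
  [  1,  -3,  -1]
  [  0,  -7,  -7]

No row of the form [0 0 | nonzero], so the system is consistent. Back-substitution gives c₁ = 2, c₂ = 1: w = (2)·v₁ + (1)·v₂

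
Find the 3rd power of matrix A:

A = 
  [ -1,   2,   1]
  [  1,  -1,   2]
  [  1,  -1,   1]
A² = A·A:
A²[1,1] = (-1)(-1) + (2)(1) + (1)(1) = 4
A²[1,2] = (-1)(2) + (2)(-1) + (1)(-1) = -5
A²[1,3] = (-1)(1) + (2)(2) + (1)(1) = 4
A²[2,1] = (1)(-1) + (-1)(1) + (2)(1) = 0
A²[2,2] = (1)(2) + (-1)(-1) + (2)(-1) = 1
A²[2,3] = (1)(1) + (-1)(2) + (2)(1) = 1
A²[3,1] = (1)(-1) + (-1)(1) + (1)(1) = -1
A²[3,2] = (1)(2) + (-1)(-1) + (1)(-1) = 2
A²[3,3] = (1)(1) + (-1)(2) + (1)(1) = 0
A² = 
  [  4,  -5,   4]
  [  0,   1,   1]
  [ -1,   2,   0]

A^3 = A^2·A:
A^3[1,1] = (4)(-1) + (-5)(1) + (4)(1) = -5
A^3[1,2] = (4)(2) + (-5)(-1) + (4)(-1) = 9
A^3[1,3] = (4)(1) + (-5)(2) + (4)(1) = -2
A^3[2,1] = (0)(-1) + (1)(1) + (1)(1) = 2
A^3[2,2] = (0)(2) + (1)(-1) + (1)(-1) = -2
A^3[2,3] = (0)(1) + (1)(2) + (1)(1) = 3
A^3[3,1] = (-1)(-1) + (2)(1) + (0)(1) = 3
A^3[3,2] = (-1)(2) + (2)(-1) + (0)(-1) = -4
A^3[3,3] = (-1)(1) + (2)(2) + (0)(1) = 3
A^3 = 
  [ -5,   9,  -2]
  [  2,  -2,   3]
  [  3,  -4,   3]

Therefore
A^3 = 
  [ -5,   9,  -2]
  [  2,  -2,   3]
  [  3,  -4,   3]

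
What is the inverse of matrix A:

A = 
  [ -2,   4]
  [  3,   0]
det(A) = (-2)(0) - (4)(3) = -12
For a 2×2 matrix, A⁻¹ = (1/det(A)) · [[d, -b], [-c, a]]
    = (-1/12) · [[0, -4], [-3, -2]]

A⁻¹ = 
  [  0, 1/3]
  [1/4, 1/6]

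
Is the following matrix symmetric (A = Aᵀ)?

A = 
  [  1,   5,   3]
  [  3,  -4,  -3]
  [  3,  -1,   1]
No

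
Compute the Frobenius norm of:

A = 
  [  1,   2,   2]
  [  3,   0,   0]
||A||_F = 4.243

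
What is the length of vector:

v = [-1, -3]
3.162

||v||₂ = √((-1)² + (-3)²) = √10 = 3.162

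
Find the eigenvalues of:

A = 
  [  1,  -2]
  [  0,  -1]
tr(A) = 0, det(A) = -1
Characteristic polynomial: λ² - tr(A)λ + det(A) = λ² - 1
λ² - 1 = (λ + 1)(λ - 1)

λ = 1, -1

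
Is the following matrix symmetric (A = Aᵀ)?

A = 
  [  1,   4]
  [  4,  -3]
Yes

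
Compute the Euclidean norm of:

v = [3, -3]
4.243

||v||₂ = √((3)² + (-3)²) = √18 = 4.243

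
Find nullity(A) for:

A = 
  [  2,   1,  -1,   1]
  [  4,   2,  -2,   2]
nullity(A) = 3

Row reduce:
R2 → R2 - (2)·R1
REF = 
  [  2,   1,  -1,   1]
  [  0,   0,   0,   0]
Pivot columns: 1 → 1 pivot.
rank(A) = 1, so nullity(A) = 4 - 1 = 3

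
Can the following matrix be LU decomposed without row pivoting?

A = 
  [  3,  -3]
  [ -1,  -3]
Yes.
A[1,1] = 3 ≠ 0, so Gaussian elimination proceeds without a row swap: multiplier ℓ₂₁ = (-1)/(3) = -1/3, and U[2,2] = -3 - (-1/3)(-3) = -4.
L = 
  [   1,    0]
  [-1/3,    1]
U = 
  [  3,  -3]
  [  0,  -4]
Check row 2 of LU: [(-1/3)(3), (-1/3)(-3) + (-4)] = [-1, -3] = row 2 of A ✓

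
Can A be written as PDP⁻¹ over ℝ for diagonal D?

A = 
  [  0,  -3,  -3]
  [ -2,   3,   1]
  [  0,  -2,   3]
No

Characteristic polynomial: det(λI - A) = λ³ - 6λ² + 5λ + 30
By the rational root theorem any rational root is an integer dividing 30; none of those is a root, so p(λ) has no rational roots and hence (being an irreducible cubic) no repeated roots.
Discriminant of the cubic: Δ = -14180
Δ < 0 ⇒ one real eigenvalue and a complex-conjugate pair: λ ≈ 3.839 + 1.773i, 3.839 - 1.773i, -1.678
Has complex eigenvalues (not diagonalizable over ℝ).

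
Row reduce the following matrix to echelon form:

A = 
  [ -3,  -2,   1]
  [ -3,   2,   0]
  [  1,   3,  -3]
Row operations:
R2 → R2 - (1)·R1
R3 → R3 + (1/3)·R1
R3 → R3 - (7/12)·R2

Resulting echelon form:
REF = 
  [    -3,     -2,      1]
  [     0,      4,     -1]
  [     0,      0, -25/12]

Rank = 3 (number of non-zero pivot rows).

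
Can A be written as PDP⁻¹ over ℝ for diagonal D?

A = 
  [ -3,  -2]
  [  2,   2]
Yes

tr(A) = -1, det(A) = -2
Characteristic polynomial: λ² - tr(A)λ + det(A) = λ² + λ - 2
λ² + λ - 2 = (λ + 2)(λ - 1)
Eigenvalues: 1, -2
λ=-2: alg. mult. = 1, geom. mult. = 2 - rank(A - (-2)I) = 2 - 1 = 1
λ=1: alg. mult. = 1, geom. mult. = 2 - rank(A - (1)I) = 2 - 1 = 1
Sum of geometric multiplicities equals n, so A has n independent eigenvectors.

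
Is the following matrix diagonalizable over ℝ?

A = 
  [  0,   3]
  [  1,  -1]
Yes

tr(A) = -1, det(A) = -3
Characteristic polynomial: λ² - tr(A)λ + det(A) = λ² + λ - 3
λ² + λ - 3 = 0  ⇒  λ = (-1 ± √((1)² - 4·(-3)))/2 = (-1 ± √(13))/2
  = (-1 + √13)/2,  (-1 - √13)/2
Eigenvalues: (-1 + √13)/2, (-1 - √13)/2  (≈ 1.303, -2.303)
The two irrational eigenvalues are distinct (simple), so each has alg. mult. = geom. mult. = 1.
Sum of geometric multiplicities equals n, so A has n independent eigenvectors.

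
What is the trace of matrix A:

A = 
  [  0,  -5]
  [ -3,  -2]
-2

tr(A) = 0 + -2 = -2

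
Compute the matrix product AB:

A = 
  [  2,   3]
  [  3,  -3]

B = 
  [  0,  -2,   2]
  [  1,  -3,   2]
A is 2×2 and B is 2×3, so AB is 2×3. Each entry is (row of A)·(column of B):
AB[1,1] = (2)(0) + (3)(1) = 3
AB[1,2] = (2)(-2) + (3)(-3) = -13
AB[1,3] = (2)(2) + (3)(2) = 10
AB[2,1] = (3)(0) + (-3)(1) = -3
AB[2,2] = (3)(-2) + (-3)(-3) = 3
AB[2,3] = (3)(2) + (-3)(2) = 0

AB = 
  [  3, -13,  10]
  [ -3,   3,   0]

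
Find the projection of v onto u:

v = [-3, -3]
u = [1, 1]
v·u = (-3)(1) + (-3)(1) = -6
u·u = (1)² + (1)² = 2
proj_u(v) = (v·u / u·u) × u = (-6/2) × u = (-3) × u

proj_u(v) = [-3, -3]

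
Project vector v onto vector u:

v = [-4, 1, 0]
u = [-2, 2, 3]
v·u = (-4)(-2) + (1)(2) + (0)(3) = 10
u·u = (-2)² + (2)² + (3)² = 17
proj_u(v) = (v·u / u·u) × u = (10/17) × u

proj_u(v) = [-20/17, 20/17, 30/17]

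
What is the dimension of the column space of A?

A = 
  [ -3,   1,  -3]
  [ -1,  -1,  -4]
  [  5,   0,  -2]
Row reduce:
R2 → R2 - (1/3)·R1
R3 → R3 + (5/3)·R1
R3 → R3 + (5/4)·R2
REF = 
  [   -3,     1,    -3]
  [    0,  -4/3,    -3]
  [    0,     0, -43/4]
Pivot columns: 1, 2, 3 → 3 pivots.
dim(Col(A)) = number of pivot columns = 3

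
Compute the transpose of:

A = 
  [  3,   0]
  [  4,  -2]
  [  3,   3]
Aᵀ = 
  [  3,   4,   3]
  [  0,  -2,   3]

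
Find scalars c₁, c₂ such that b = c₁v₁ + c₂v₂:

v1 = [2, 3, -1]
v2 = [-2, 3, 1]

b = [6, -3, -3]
c1 = 1, c2 = -2

b = 1·v1 + -2·v2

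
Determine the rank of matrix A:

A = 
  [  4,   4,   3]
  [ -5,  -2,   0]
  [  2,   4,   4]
rank(A) = 2

Row reduce:
R2 → R2 + (5/4)·R1
R3 → R3 - (1/2)·R1
R3 → R3 - (2/3)·R2
REF = 
  [   4,    4,    3]
  [   0,    3, 15/4]
  [   0,    0,    0]
Pivot columns: 1, 2 → 2 pivots.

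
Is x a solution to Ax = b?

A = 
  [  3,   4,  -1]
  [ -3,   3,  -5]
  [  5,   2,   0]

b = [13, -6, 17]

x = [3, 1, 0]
Yes

Ax = [13, -6, 17] = b ✓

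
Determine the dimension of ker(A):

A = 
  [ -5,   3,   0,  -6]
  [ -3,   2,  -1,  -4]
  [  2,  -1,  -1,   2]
nullity(A) = 2

Row reduce:
R2 → R2 - (3/5)·R1
R3 → R3 + (2/5)·R1
R3 → R3 - (1)·R2
REF = 
  [  -5,    3,    0,   -6]
  [   0,  1/5,   -1, -2/5]
  [   0,    0,    0,    0]
Pivot columns: 1, 2 → 2 pivots.
rank(A) = 2, so nullity(A) = 4 - 2 = 2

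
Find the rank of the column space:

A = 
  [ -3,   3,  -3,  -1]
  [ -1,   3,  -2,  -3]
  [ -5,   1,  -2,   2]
Row reduce:
R2 → R2 - (1/3)·R1
R3 → R3 - (5/3)·R1
R3 → R3 + (2)·R2
REF = 
  [  -3,    3,   -3,   -1]
  [   0,    2,   -1, -8/3]
  [   0,    0,    1, -5/3]
Pivot columns: 1, 2, 3 → 3 pivots.
dim(Col(A)) = number of pivot columns = 3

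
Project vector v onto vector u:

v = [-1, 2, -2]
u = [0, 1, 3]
v·u = (-1)(0) + (2)(1) + (-2)(3) = -4
u·u = (0)² + (1)² + (3)² = 10
proj_u(v) = (v·u / u·u) × u = (-4/10) × u = (-2/5) × u

proj_u(v) = [0, -2/5, -6/5]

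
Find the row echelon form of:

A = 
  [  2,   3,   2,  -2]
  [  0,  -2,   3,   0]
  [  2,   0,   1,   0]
Row operations:
R3 → R3 - (1)·R1
R3 → R3 - (3/2)·R2

Resulting echelon form:
REF = 
  [    2,     3,     2,    -2]
  [    0,    -2,     3,     0]
  [    0,     0, -11/2,     2]

Rank = 3 (number of non-zero pivot rows).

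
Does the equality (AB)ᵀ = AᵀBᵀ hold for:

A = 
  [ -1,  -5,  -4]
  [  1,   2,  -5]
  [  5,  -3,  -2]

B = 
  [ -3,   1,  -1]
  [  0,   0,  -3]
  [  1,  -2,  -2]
No

(AB)ᵀ = 
  [ -1,  -8, -17]
  [  7,  11,   9]
  [ 24,   3,   8]

AᵀBᵀ = 
  [ -1, -15, -13]
  [ 20,   9,  -3]
  [  9,   6,  10]

The two matrices differ, so (AB)ᵀ ≠ AᵀBᵀ in general. The correct identity is (AB)ᵀ = BᵀAᵀ.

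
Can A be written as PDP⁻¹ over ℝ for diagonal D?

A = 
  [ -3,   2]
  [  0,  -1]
Yes

tr(A) = -4, det(A) = 3
Characteristic polynomial: λ² - tr(A)λ + det(A) = λ² + 4λ + 3
λ² + 4λ + 3 = (λ + 3)(λ + 1)
Eigenvalues: -1, -3
λ=-3: alg. mult. = 1, geom. mult. = 2 - rank(A - (-3)I) = 2 - 1 = 1
λ=-1: alg. mult. = 1, geom. mult. = 2 - rank(A - (-1)I) = 2 - 1 = 1
Sum of geometric multiplicities equals n, so A has n independent eigenvectors.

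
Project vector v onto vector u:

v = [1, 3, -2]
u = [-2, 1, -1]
proj_u(v) = [-1, 1/2, -1/2]

v·u = (1)(-2) + (3)(1) + (-2)(-1) = 3
u·u = (-2)² + (1)² + (-1)² = 6
proj_u(v) = (v·u / u·u) × u = (3/6) × u = (1/2) × u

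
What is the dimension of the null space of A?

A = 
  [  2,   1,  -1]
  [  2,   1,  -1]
nullity(A) = 2

Row reduce:
R2 → R2 - (1)·R1
REF = 
  [  2,   1,  -1]
  [  0,   0,   0]
Pivot columns: 1 → 1 pivot.
rank(A) = 1, so nullity(A) = 3 - 1 = 2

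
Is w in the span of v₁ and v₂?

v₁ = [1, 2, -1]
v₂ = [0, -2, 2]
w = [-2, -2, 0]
Yes

Form the augmented matrix and row-reduce:
[v₁|v₂|w] = 
  [  1,   0,  -2]
  [  2,  -2,  -2]
  [ -1,   2,   0]
R2 → R2 - (2)·R1
R3 → R3 + (1)·R1
R3 → R3 + (1)·R2
REF = 
  [  1,   0,  -2]
  [  0,  -2,   2]
  [  0,   0,   0]

No row of the form [0 0 | nonzero], so the system is consistent. Back-substitution gives c₁ = -2, c₂ = -1: w = (-2)·v₁ + (-1)·v₂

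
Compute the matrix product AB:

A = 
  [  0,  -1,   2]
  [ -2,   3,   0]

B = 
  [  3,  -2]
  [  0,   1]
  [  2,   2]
A is 2×3 and B is 3×2, so AB is 2×2. Each entry is (row of A)·(column of B):
AB[1,1] = (0)(3) + (-1)(0) + (2)(2) = 4
AB[1,2] = (0)(-2) + (-1)(1) + (2)(2) = 3
AB[2,1] = (-2)(3) + (3)(0) + (0)(2) = -6
AB[2,2] = (-2)(-2) + (3)(1) + (0)(2) = 7

AB = 
  [  4,   3]
  [ -6,   7]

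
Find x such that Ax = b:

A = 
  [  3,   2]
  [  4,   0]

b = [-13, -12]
Row reduce the augmented matrix [A|b]:
R2 → R2 - (4/3)·R1
REF = 
  [   3,    2,  -13]
  [   0, -8/3, 16/3]

Back-substitution:
x₂ = (16/3) / (-8/3) = -2
x₁ = (-13 - (2)(-2)) / 3 = -3

x = [-3, -2]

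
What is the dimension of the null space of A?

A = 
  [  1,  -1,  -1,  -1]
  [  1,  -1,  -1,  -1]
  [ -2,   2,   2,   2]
nullity(A) = 3

Row reduce:
R2 → R2 - (1)·R1
R3 → R3 + (2)·R1
REF = 
  [  1,  -1,  -1,  -1]
  [  0,   0,   0,   0]
  [  0,   0,   0,   0]
Pivot columns: 1 → 1 pivot.
rank(A) = 1, so nullity(A) = 4 - 1 = 3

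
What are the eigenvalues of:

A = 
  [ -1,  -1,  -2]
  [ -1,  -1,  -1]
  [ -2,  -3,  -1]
λ = 1, -2 + √5, -2 - √5  (≈ 1, 0.2361, -4.236)

Characteristic polynomial: det(λI - A) = λ³ + 3λ² - 5λ + 1
Testing integer divisors of the constant term: p(1) = 0, so (λ - 1) is a factor:
p(λ) = (λ - 1)(λ² + 4λ - 1)
λ² + 4λ - 1 = 0  ⇒  λ = (-4 ± √((4)² - 4·(-1)))/2 = (-4 ± √(20))/2
  = -2 + √5,  -2 - √5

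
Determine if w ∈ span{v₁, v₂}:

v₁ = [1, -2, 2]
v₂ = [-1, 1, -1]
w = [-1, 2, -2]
Yes

Form the augmented matrix and row-reduce:
[v₁|v₂|w] = 
  [  1,  -1,  -1]
  [ -2,   1,   2]
  [  2,  -1,  -2]
R2 → R2 + (2)·R1
R3 → R3 - (2)·R1
R3 → R3 + (1)·R2
REF = 
  [  1,  -1,  -1]
  [  0,  -1,   0]
  [  0,   0,   0]

No row of the form [0 0 | nonzero], so the system is consistent. Back-substitution gives c₁ = -1, c₂ = 0: w = (-1)·v₁ + (0)·v₂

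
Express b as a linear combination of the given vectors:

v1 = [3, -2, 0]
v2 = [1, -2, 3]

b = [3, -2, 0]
c1 = 1, c2 = 0

b = 1·v1 + 0·v2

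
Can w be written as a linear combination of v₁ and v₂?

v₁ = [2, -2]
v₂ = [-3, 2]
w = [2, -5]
Yes

Form the augmented matrix and row-reduce:
[v₁|v₂|w] = 
  [  2,  -3,   2]
  [ -2,   2,  -5]
R2 → R2 + (1)·R1
REF = 
  [  2,  -3,   2]
  [  0,  -1,  -3]

No row of the form [0 0 | nonzero], so the system is consistent. Back-substitution gives c₁ = 11/2, c₂ = 3: w = (11/2)·v₁ + (3)·v₂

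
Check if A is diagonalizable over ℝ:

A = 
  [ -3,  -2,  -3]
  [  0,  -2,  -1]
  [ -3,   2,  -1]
Yes

Characteristic polynomial: det(λI - A) = λ³ + 6λ² + 4λ
The constant term is 0, so λ = 0 is a root: p(λ) = λ(λ² + 6λ + 4)
λ² + 6λ + 4 = 0  ⇒  λ = (-6 ± √((6)² - 4·(4)))/2 = (-6 ± √(20))/2
  = -3 + √5,  -3 - √5
Eigenvalues: 0, -3 + √5, -3 - √5  (≈ 0, -0.7639, -5.236)
The two irrational eigenvalues are distinct (simple), so each has alg. mult. = geom. mult. = 1.
λ=0: alg. mult. = 1, geom. mult. = 3 - rank(A - (0)I) = 3 - 2 = 1
Sum of geometric multiplicities equals n, so A has n independent eigenvectors.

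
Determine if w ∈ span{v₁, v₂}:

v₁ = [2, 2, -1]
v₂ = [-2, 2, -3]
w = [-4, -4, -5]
No

Form the augmented matrix and row-reduce:
[v₁|v₂|w] = 
  [  2,  -2,  -4]
  [  2,   2,  -4]
  [ -1,  -3,  -5]
R2 → R2 - (1)·R1
R3 → R3 + (1/2)·R1
R3 → R3 + (1)·R2
REF = 
  [  2,  -2,  -4]
  [  0,   4,   0]
  [  0,   0,  -7]

Row 3 reads [0 0 | -7], i.e. 0 = -7, so the system is inconsistent and w ∉ span{v₁, v₂}.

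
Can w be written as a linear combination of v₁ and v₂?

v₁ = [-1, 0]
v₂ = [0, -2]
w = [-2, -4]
Yes

Form the augmented matrix and row-reduce:
[v₁|v₂|w] = 
  [ -1,   0,  -2]
  [  0,  -2,  -4]
(already in echelon form — no row operations needed)

No row of the form [0 0 | nonzero], so the system is consistent. Back-substitution gives c₁ = 2, c₂ = 2: w = (2)·v₁ + (2)·v₂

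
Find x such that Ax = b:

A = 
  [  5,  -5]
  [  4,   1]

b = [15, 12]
x = [3, 0]

Row reduce the augmented matrix [A|b]:
R2 → R2 - (4/5)·R1
REF = 
  [  5,  -5,  15]
  [  0,   5,   0]

Back-substitution:
x₂ = 0 / 5 = 0
x₁ = (15 - (-5)(0)) / 5 = 3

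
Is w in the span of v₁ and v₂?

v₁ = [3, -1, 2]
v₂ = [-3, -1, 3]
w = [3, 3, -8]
Yes

Form the augmented matrix and row-reduce:
[v₁|v₂|w] = 
  [  3,  -3,   3]
  [ -1,  -1,   3]
  [  2,   3,  -8]
R2 → R2 + (1/3)·R1
R3 → R3 - (2/3)·R1
R3 → R3 + (5/2)·R2
REF = 
  [  3,  -3,   3]
  [  0,  -2,   4]
  [  0,   0,   0]

No row of the form [0 0 | nonzero], so the system is consistent. Back-substitution gives c₁ = -1, c₂ = -2: w = (-1)·v₁ + (-2)·v₂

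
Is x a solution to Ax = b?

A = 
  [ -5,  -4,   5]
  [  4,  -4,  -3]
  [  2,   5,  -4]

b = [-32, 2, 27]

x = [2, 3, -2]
Yes

Ax = [-32, 2, 27] = b ✓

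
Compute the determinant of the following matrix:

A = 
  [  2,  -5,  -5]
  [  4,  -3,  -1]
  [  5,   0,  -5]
Cofactor expansion along row 1:
det(A) = (2)·((-3)(-5) - (-1)(0)) - (-5)·((4)(-5) - (-1)(5)) + (-5)·((4)(0) - (-3)(5))
  = (2)(15) - (-5)(-15) + (-5)(15)
  = -120

det(A) = -120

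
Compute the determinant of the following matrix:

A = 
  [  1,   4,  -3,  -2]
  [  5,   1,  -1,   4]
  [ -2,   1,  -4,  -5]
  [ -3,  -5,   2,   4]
Cofactor expansion along row 1: det(A) = a₁₁M₁₁ - a₁₂M₁₂ + a₁₃M₁₃ - a₁₄M₁₄

M₁₁ = det[[1, -1, 4]; [1, -4, -5]; [-5, 2, 4]]
  = (1)·((-4)(4) - (-5)(2)) - (-1)·((1)(4) - (-5)(-5)) + (4)·((1)(2) - (-4)(-5))
  = (1)(-6) - (-1)(-21) + (4)(-18)
  = -99
M₁₂ = det[[5, -1, 4]; [-2, -4, -5]; [-3, 2, 4]]
  = (5)·((-4)(4) - (-5)(2)) - (-1)·((-2)(4) - (-5)(-3)) + (4)·((-2)(2) - (-4)(-3))
  = (5)(-6) - (-1)(-23) + (4)(-16)
  = -117
M₁₃ = det[[5, 1, 4]; [-2, 1, -5]; [-3, -5, 4]]
  = (5)·((1)(4) - (-5)(-5)) - (1)·((-2)(4) - (-5)(-3)) + (4)·((-2)(-5) - (1)(-3))
  = (5)(-21) - (1)(-23) + (4)(13)
  = -30
M₁₄ = det[[5, 1, -1]; [-2, 1, -4]; [-3, -5, 2]]
  = (5)·((1)(2) - (-4)(-5)) - (1)·((-2)(2) - (-4)(-3)) + (-1)·((-2)(-5) - (1)(-3))
  = (5)(-18) - (1)(-16) + (-1)(13)
  = -87

det(A) = (1)(-99) - (4)(-117) + (-3)(-30) - (-2)(-87) = 285

det(A) = 285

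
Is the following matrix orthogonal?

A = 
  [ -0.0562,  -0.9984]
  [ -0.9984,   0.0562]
Yes

AᵀA = 
  [  1,   0]
  [  0,   1]
≈ I (equal to I up to the 4-dp rounding of the entries)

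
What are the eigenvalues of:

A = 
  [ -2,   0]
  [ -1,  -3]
tr(A) = -5, det(A) = 6
Characteristic polynomial: λ² - tr(A)λ + det(A) = λ² + 5λ + 6
λ² + 5λ + 6 = (λ + 3)(λ + 2)

λ = -2, -3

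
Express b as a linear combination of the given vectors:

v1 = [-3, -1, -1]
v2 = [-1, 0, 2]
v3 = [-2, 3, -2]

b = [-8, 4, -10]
c1 = 2, c2 = -2, c3 = 2

b = 2·v1 + -2·v2 + 2·v3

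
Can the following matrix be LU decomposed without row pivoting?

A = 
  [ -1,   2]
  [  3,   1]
Yes.
A[1,1] = -1 ≠ 0, so Gaussian elimination proceeds without a row swap: multiplier ℓ₂₁ = (3)/(-1) = -3, and U[2,2] = 1 - (-3)(2) = 7.
L = 
  [  1,   0]
  [ -3,   1]
U = 
  [ -1,   2]
  [  0,   7]
Check row 2 of LU: [(-3)(-1), (-3)(2) + 7] = [3, 1] = row 2 of A ✓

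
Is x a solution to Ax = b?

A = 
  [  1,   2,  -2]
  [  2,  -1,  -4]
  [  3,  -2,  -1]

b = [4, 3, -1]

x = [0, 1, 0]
No

Ax = [2, -1, -2] ≠ b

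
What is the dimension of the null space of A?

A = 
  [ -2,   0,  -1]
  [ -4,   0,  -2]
nullity(A) = 2

Row reduce:
R2 → R2 - (2)·R1
REF = 
  [ -2,   0,  -1]
  [  0,   0,   0]
Pivot columns: 1 → 1 pivot.
rank(A) = 1, so nullity(A) = 3 - 1 = 2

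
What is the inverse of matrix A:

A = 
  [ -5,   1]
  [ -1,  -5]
det(A) = (-5)(-5) - (1)(-1) = 26
For a 2×2 matrix, A⁻¹ = (1/det(A)) · [[d, -b], [-c, a]]
    = (1/26) · [[-5, -1], [1, -5]]

A⁻¹ = 
  [-5/26, -1/26]
  [ 1/26, -5/26]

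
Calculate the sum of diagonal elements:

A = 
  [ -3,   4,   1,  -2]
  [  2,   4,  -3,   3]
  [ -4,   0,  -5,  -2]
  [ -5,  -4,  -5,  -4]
-8

tr(A) = -3 + 4 + -5 + -4 = -8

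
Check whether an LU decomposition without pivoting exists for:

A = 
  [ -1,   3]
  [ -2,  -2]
Yes.
A[1,1] = -1 ≠ 0, so Gaussian elimination proceeds without a row swap: multiplier ℓ₂₁ = (-2)/(-1) = 2, and U[2,2] = -2 - (2)(3) = -8.
L = 
  [  1,   0]
  [  2,   1]
U = 
  [ -1,   3]
  [  0,  -8]
Check row 2 of LU: [(2)(-1), (2)(3) + (-8)] = [-2, -2] = row 2 of A ✓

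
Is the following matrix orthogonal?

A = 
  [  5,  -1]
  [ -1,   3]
No

AᵀA = 
  [ 26,  -8]
  [ -8,  10]
≠ I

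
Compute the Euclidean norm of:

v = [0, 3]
3

||v||₂ = √((0)² + (3)²) = √9 = 3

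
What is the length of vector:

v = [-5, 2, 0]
5.385

||v||₂ = √((-5)² + (2)² + (0)²) = √29 = 5.385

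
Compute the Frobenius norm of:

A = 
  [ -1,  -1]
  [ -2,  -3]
||A||_F = 3.873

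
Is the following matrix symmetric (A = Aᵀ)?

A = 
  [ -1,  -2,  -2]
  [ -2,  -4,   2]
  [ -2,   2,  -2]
Yes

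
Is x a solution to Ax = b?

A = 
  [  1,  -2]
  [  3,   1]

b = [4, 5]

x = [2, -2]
No

Ax = [6, 4] ≠ b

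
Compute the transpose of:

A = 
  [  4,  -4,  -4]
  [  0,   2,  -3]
Aᵀ = 
  [  4,   0]
  [ -4,   2]
  [ -4,  -3]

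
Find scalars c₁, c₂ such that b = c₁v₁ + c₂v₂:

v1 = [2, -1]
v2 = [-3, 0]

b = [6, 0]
c1 = 0, c2 = -2

b = 0·v1 + -2·v2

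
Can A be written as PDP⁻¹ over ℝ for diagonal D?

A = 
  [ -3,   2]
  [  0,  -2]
Yes

tr(A) = -5, det(A) = 6
Characteristic polynomial: λ² - tr(A)λ + det(A) = λ² + 5λ + 6
λ² + 5λ + 6 = (λ + 3)(λ + 2)
Eigenvalues: -2, -3
λ=-3: alg. mult. = 1, geom. mult. = 2 - rank(A - (-3)I) = 2 - 1 = 1
λ=-2: alg. mult. = 1, geom. mult. = 2 - rank(A - (-2)I) = 2 - 1 = 1
Sum of geometric multiplicities equals n, so A has n independent eigenvectors.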